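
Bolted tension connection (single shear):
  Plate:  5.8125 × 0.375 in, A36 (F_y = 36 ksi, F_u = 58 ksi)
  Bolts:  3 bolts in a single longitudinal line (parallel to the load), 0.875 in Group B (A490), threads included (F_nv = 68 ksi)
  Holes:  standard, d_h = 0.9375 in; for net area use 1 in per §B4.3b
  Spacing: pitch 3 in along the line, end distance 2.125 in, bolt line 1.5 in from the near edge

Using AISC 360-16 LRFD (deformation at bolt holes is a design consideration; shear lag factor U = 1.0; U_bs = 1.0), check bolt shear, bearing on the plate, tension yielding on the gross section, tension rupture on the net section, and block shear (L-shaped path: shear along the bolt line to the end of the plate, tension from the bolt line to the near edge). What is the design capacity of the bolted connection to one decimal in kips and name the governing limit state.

Bolt shear: A_b = π(0.875)²/4 = 0.60132 in². φR_n = 0.75 × 68 × 0.60132 × 3 × 1 = 92.0 kips.
Bearing (0.375 in plate, F_u = 58 ksi): end bolts L_c = 2.125 − 0.9375/2 = 1.65625, R_n = min(1.2×1.65625×0.375×58, 2.4×0.875×0.375×58) = 43.228 kips/bolt; interior L_c = 3 − 0.9375 = 2.0625, R_n = 45.675 kips/bolt. φR_n = 0.75 × (1×43.228 + 2×45.675) = 100.9 kips.
Tension yield (gross): A_g = 5.8125×0.375 = 2.1797 in². φR_n = 0.90 × 36 × 2.1797 = 70.6 kips.
Tension rupture (net): A_n = (5.8125 − 1×1)×0.375 = 1.8047 in² (U = 1.0, A_e = A_n). φR_n = 0.75 × 58 × 1.8047 = 78.5 kips.
Block shear: shear path 1×[2.125+2×3] = 1×8.125 in, A_gv = 3.0469, A_nv = 1×(8.125 − 2.5×1)×0.375 = 2.1094 in²; tension to near edge: (1.5 − 0.5×1)×0.375 = 0.375 in². R_n = min(0.6×58×2.1094, 0.6×36×3.0469) + 1.0×58×0.375 = min(73.407, 65.813) + 21.75 = 87.563 kips. φR_n = 0.75 × 87.563 = 65.7 kips.
Governing: min(92.0, 100.9, 70.6, 78.5, 65.7) = 65.7 kips → block shear.

65.7 kips (block shear governs)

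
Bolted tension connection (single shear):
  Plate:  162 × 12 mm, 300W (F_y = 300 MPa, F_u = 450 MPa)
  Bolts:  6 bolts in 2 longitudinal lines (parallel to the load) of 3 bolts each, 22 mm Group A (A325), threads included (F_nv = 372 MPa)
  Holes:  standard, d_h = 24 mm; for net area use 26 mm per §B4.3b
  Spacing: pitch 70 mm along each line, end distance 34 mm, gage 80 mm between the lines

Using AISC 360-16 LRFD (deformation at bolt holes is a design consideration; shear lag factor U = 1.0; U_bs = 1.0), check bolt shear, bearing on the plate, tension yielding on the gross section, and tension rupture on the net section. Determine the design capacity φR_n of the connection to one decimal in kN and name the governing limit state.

Bolt shear: A_b = π(22)²/4 = 380.13 mm². φR_n = 0.75 × 372 × 380.13 × 6 × 1 = 636.3 kN.
Bearing (12 mm plate, F_u = 450 MPa): end bolts L_c = 34 − 24/2 = 22, R_n = min(1.2×22×12×450, 2.4×22×12×450) = 142.56 kN/bolt; interior L_c = 70 − 24 = 46, R_n = 285.12 kN/bolt. φR_n = 0.75 × (2×142.56 + 4×285.12) = 1069.2 kN.
Tension yield (gross): A_g = 162×12 = 1944 mm². φR_n = 0.90 × 300 × 1944 = 524.9 kN.
Tension rupture (net): A_n = (162 − 2×26)×12 = 1320 mm² (U = 1.0, A_e = A_n). φR_n = 0.75 × 450 × 1320 = 445.5 kN.
Governing: min(636.3, 1069.2, 524.9, 445.5) = 445.5 kN → net-section rupture.

445.5 kN (net-section rupture governs)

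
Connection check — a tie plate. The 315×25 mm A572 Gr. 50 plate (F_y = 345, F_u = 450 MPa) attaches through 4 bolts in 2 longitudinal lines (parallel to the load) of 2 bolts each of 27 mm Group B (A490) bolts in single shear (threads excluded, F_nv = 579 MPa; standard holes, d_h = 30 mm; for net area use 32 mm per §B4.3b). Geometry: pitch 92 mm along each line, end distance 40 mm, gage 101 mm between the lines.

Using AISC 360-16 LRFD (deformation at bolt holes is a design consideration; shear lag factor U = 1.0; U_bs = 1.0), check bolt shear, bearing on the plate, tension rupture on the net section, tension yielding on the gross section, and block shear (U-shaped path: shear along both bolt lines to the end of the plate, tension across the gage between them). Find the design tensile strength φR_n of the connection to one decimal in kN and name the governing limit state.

Bolt shear: A_b = π(27)²/4 = 572.56 mm². φR_n = 0.75 × 579 × 572.56 × 4 × 1 = 994.5 kN.
Bearing (25 mm plate, F_u = 450 MPa): end bolts L_c = 40 − 30/2 = 25, R_n = min(1.2×25×25×450, 2.4×27×25×450) = 337.5 kN/bolt; interior L_c = 92 − 30 = 62, R_n = 729 kN/bolt. φR_n = 0.75 × (2×337.5 + 2×729) = 1599.8 kN.
Tension rupture (net): A_n = (315 − 2×32)×25 = 6275 mm² (U = 1.0, A_e = A_n). φR_n = 0.75 × 450 × 6275 = 2117.8 kN.
Tension yield (gross): A_g = 315×25 = 7875 mm². φR_n = 0.90 × 345 × 7875 = 2445.2 kN.
Block shear: shear path 2×[40+1×92] = 2×132 mm, A_gv = 6600, A_nv = 2×(132 − 1.5×32)×25 = 4200 mm²; tension across gage: (101 − 1×32)×25 = 1725 mm². R_n = min(0.6×450×4200, 0.6×345×6600) + 1.0×450×1725 = min(1134, 1366.2) + 776.25 = 1910.3 kN. φR_n = 0.75 × 1910.3 = 1432.7 kN.
Governing: min(994.5, 1599.8, 2117.8, 2445.2, 1432.7) = 994.5 kN → bolt shear.

994.5 kN (bolt shear governs)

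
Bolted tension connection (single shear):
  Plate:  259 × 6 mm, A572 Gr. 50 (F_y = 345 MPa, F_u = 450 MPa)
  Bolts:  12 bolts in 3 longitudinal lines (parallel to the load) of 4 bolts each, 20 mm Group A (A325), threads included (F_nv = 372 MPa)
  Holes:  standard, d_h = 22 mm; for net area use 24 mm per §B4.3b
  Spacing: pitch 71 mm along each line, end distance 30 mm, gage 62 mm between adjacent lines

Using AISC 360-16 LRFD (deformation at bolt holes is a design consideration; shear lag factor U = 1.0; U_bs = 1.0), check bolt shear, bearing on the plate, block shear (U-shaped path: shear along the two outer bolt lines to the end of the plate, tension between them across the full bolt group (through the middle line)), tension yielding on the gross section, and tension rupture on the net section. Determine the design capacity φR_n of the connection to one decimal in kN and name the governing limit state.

378.7 kN (net-section rupture governs)

Bolt shear: A_b = π(20)²/4 = 314.16 mm². φR_n = 0.75 × 372 × 314.16 × 12 × 1 = 1051.8 kN.
Bearing (6 mm plate, F_u = 450 MPa): end bolts L_c = 30 − 22/2 = 19, R_n = min(1.2×19×6×450, 2.4×20×6×450) = 61.56 kN/bolt; interior L_c = 71 − 22 = 49, R_n = 129.6 kN/bolt. φR_n = 0.75 × (3×61.56 + 9×129.6) = 1013.3 kN.
Block shear: shear path 2×[30+3×71] = 2×243 mm, A_gv = 2916, A_nv = 2×(243 − 3.5×24)×6 = 1908 mm²; tension across gage: (124 − 2×24)×6 = 456 mm². R_n = min(0.6×450×1908, 0.6×345×2916) + 1.0×450×456 = min(515.16, 603.61) + 205.2 = 720.36 kN. φR_n = 0.75 × 720.36 = 540.3 kN.
Tension yield (gross): A_g = 259×6 = 1554 mm². φR_n = 0.90 × 345 × 1554 = 482.5 kN.
Tension rupture (net): A_n = (259 − 3×24)×6 = 1122 mm² (U = 1.0, A_e = A_n). φR_n = 0.75 × 450 × 1122 = 378.7 kN.
Governing: min(1051.8, 1013.3, 540.3, 482.5, 378.7) = 378.7 kN → net-section rupture.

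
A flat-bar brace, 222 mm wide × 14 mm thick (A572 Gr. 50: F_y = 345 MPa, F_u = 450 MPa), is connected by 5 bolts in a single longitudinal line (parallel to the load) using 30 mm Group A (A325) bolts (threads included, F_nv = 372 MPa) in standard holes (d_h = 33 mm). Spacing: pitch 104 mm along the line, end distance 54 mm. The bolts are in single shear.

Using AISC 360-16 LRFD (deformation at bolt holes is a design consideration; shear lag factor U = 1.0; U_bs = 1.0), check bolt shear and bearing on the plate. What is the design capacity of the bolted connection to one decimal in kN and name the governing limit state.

Bolt shear: A_b = π(30)²/4 = 706.86 mm². φR_n = 0.75 × 372 × 706.86 × 5 × 1 = 986.1 kN.
Bearing (14 mm plate, F_u = 450 MPa): end bolts L_c = 54 − 33/2 = 37.5, R_n = min(1.2×37.5×14×450, 2.4×30×14×450) = 283.5 kN/bolt; interior L_c = 104 − 33 = 71, R_n = 453.6 kN/bolt. φR_n = 0.75 × (1×283.5 + 4×453.6) = 1573.4 kN.
Governing: min(986.1, 1573.4) = 986.1 kN → bolt shear.

986.1 kN (bolt shear governs)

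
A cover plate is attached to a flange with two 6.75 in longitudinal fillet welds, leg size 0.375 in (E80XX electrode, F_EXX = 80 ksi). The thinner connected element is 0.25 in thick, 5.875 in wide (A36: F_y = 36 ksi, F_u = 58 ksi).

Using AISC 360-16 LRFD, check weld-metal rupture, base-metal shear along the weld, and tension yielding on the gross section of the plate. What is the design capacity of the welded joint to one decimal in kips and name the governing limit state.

Weld metal: throat = 0.707×0.375 = 0.26513 in, L = 2×6.75 = 13.5 in. φR_n = 0.75 × 0.6 × 80 × 0.26513 × 13.5 = 128.9 kips.
Base metal shear (0.25 in plate): yield φR_n = 1.0×0.6×36×0.25×13.5 = 72.9 kips; rupture φR_n = 0.75×0.6×58×0.25×13.5 = 88.1 kips; take 72.9 kips (yield).
Tension yield (gross): A_g = 5.875×0.25 = 1.4688 in². φR_n = 0.90 × 36 × 1.4688 = 47.6 kips.
Governing: min(128.9, 72.9, 47.6) = 47.6 kips → gross-section yield.

47.6 kips (gross-section yield governs)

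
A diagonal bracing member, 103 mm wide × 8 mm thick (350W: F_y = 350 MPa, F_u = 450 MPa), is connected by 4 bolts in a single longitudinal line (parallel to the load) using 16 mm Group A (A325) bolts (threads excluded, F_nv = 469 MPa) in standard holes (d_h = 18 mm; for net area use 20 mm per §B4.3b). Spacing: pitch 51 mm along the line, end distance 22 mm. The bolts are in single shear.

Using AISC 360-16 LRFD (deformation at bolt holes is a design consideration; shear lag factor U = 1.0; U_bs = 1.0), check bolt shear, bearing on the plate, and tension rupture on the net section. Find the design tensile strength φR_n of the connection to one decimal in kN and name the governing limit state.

224.1 kN (net-section rupture governs)

Bolt shear: A_b = π(16)²/4 = 201.06 mm². φR_n = 0.75 × 469 × 201.06 × 4 × 1 = 282.9 kN.
Bearing (8 mm plate, F_u = 450 MPa): end bolts L_c = 22 − 18/2 = 13, R_n = min(1.2×13×8×450, 2.4×16×8×450) = 56.16 kN/bolt; interior L_c = 51 − 18 = 33, R_n = 138.24 kN/bolt. φR_n = 0.75 × (1×56.16 + 3×138.24) = 353.2 kN.
Tension rupture (net): A_n = (103 − 1×20)×8 = 664 mm² (U = 1.0, A_e = A_n). φR_n = 0.75 × 450 × 664 = 224.1 kN.
Governing: min(282.9, 353.2, 224.1) = 224.1 kN → net-section rupture.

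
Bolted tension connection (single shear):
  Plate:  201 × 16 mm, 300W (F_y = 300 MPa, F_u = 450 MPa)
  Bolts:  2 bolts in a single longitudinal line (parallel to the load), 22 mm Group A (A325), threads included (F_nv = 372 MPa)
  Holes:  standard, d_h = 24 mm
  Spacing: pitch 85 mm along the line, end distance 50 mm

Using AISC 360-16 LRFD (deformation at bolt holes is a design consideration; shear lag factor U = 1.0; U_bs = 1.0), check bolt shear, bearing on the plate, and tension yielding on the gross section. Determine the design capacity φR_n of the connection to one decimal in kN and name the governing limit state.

Bolt shear: A_b = π(22)²/4 = 380.13 mm². φR_n = 0.75 × 372 × 380.13 × 2 × 1 = 212.1 kN.
Bearing (16 mm plate, F_u = 450 MPa): end bolts L_c = 50 − 24/2 = 38, R_n = min(1.2×38×16×450, 2.4×22×16×450) = 328.32 kN/bolt; interior L_c = 85 − 24 = 61, R_n = 380.16 kN/bolt. φR_n = 0.75 × (1×328.32 + 1×380.16) = 531.4 kN.
Tension yield (gross): A_g = 201×16 = 3216 mm². φR_n = 0.90 × 300 × 3216 = 868.3 kN.
Governing: min(212.1, 531.4, 868.3) = 212.1 kN → bolt shear.

212.1 kN (bolt shear governs)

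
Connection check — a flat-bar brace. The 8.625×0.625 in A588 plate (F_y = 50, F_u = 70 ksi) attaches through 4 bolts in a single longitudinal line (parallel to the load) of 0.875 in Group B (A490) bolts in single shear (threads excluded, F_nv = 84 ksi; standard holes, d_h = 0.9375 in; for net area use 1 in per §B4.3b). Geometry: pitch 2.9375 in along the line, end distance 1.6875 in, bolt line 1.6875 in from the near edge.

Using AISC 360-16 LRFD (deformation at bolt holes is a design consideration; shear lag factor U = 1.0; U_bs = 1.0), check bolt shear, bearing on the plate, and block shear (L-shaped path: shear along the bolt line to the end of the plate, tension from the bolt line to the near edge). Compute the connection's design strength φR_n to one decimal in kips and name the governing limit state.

Bolt shear: A_b = π(0.875)²/4 = 0.60132 in². φR_n = 0.75 × 84 × 0.60132 × 4 × 1 = 151.5 kips.
Bearing (0.625 in plate, F_u = 70 ksi): end bolts L_c = 1.6875 − 0.9375/2 = 1.21875, R_n = min(1.2×1.21875×0.625×70, 2.4×0.875×0.625×70) = 63.984 kips/bolt; interior L_c = 2.9375 − 0.9375 = 2, R_n = 91.875 kips/bolt. φR_n = 0.75 × (1×63.984 + 3×91.875) = 254.7 kips.
Block shear: shear path 1×[1.6875+3×2.9375] = 1×10.5 in, A_gv = 6.5625, A_nv = 1×(10.5 − 3.5×1)×0.625 = 4.375 in²; tension to near edge: (1.6875 − 0.5×1)×0.625 = 0.74219 in². R_n = min(0.6×70×4.375, 0.6×50×6.5625) + 1.0×70×0.74219 = min(183.75, 196.88) + 51.953 = 235.7 kips. φR_n = 0.75 × 235.7 = 176.8 kips.
Governing: min(151.5, 254.7, 176.8) = 151.5 kips → bolt shear.

151.5 kips (bolt shear governs)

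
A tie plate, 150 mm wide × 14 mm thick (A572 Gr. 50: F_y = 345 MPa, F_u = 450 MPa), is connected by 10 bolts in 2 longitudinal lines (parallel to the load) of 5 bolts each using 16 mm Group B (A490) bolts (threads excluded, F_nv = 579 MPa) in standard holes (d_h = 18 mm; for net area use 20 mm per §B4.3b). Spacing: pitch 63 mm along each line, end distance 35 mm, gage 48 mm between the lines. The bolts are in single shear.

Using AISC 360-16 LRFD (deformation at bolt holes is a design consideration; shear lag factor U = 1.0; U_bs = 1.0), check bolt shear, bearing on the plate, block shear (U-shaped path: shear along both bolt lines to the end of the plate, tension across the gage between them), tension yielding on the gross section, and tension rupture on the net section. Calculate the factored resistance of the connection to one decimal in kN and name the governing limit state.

519.8 kN (net-section rupture governs)

Bolt shear: A_b = π(16)²/4 = 201.06 mm². φR_n = 0.75 × 579 × 201.06 × 10 × 1 = 873.1 kN.
Bearing (14 mm plate, F_u = 450 MPa): end bolts L_c = 35 − 18/2 = 26, R_n = min(1.2×26×14×450, 2.4×16×14×450) = 196.56 kN/bolt; interior L_c = 63 − 18 = 45, R_n = 241.92 kN/bolt. φR_n = 0.75 × (2×196.56 + 8×241.92) = 1746.4 kN.
Block shear: shear path 2×[35+4×63] = 2×287 mm, A_gv = 8036, A_nv = 2×(287 − 4.5×20)×14 = 5516 mm²; tension across gage: (48 − 1×20)×14 = 392 mm². R_n = min(0.6×450×5516, 0.6×345×8036) + 1.0×450×392 = min(1489.3, 1663.5) + 176.4 = 1665.7 kN. φR_n = 0.75 × 1665.7 = 1249.3 kN.
Tension yield (gross): A_g = 150×14 = 2100 mm². φR_n = 0.90 × 345 × 2100 = 652.1 kN.
Tension rupture (net): A_n = (150 − 2×20)×14 = 1540 mm² (U = 1.0, A_e = A_n). φR_n = 0.75 × 450 × 1540 = 519.8 kN.
Governing: min(873.1, 1746.4, 1249.3, 652.1, 519.8) = 519.8 kN → net-section rupture.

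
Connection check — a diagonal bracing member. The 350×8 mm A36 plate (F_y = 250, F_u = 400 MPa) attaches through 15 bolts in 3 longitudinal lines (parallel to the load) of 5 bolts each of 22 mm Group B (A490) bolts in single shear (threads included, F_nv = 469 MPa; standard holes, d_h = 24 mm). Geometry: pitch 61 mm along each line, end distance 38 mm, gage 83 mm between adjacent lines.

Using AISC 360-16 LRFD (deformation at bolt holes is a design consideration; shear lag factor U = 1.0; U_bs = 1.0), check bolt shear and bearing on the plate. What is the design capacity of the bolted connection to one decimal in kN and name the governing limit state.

Bolt shear: A_b = π(22)²/4 = 380.13 mm². φR_n = 0.75 × 469 × 380.13 × 15 × 1 = 2005.7 kN.
Bearing (8 mm plate, F_u = 400 MPa): end bolts L_c = 38 − 24/2 = 26, R_n = min(1.2×26×8×400, 2.4×22×8×400) = 99.84 kN/bolt; interior L_c = 61 − 24 = 37, R_n = 142.08 kN/bolt. φR_n = 0.75 × (3×99.84 + 12×142.08) = 1503.4 kN.
Governing: min(2005.7, 1503.4) = 1503.4 kN → bearing.

1503.4 kN (bearing governs)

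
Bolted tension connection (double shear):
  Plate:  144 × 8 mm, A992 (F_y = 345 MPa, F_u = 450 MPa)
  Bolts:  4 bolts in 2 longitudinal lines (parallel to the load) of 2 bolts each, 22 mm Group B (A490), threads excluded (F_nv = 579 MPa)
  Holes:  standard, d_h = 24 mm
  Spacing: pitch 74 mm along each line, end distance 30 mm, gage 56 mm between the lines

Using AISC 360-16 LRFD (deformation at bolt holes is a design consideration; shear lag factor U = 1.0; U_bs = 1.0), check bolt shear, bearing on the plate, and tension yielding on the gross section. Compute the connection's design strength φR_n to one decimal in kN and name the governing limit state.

357.7 kN (gross-section yield governs)

Bolt shear: A_b = π(22)²/4 = 380.13 mm². φR_n = 0.75 × 579 × 380.13 × 4 × 2 = 1320.6 kN.
Bearing (8 mm plate, F_u = 450 MPa): end bolts L_c = 30 − 24/2 = 18, R_n = min(1.2×18×8×450, 2.4×22×8×450) = 77.76 kN/bolt; interior L_c = 74 − 24 = 50, R_n = 190.08 kN/bolt. φR_n = 0.75 × (2×77.76 + 2×190.08) = 401.8 kN.
Tension yield (gross): A_g = 144×8 = 1152 mm². φR_n = 0.90 × 345 × 1152 = 357.7 kN.
Governing: min(1320.6, 401.8, 357.7) = 357.7 kN → gross-section yield.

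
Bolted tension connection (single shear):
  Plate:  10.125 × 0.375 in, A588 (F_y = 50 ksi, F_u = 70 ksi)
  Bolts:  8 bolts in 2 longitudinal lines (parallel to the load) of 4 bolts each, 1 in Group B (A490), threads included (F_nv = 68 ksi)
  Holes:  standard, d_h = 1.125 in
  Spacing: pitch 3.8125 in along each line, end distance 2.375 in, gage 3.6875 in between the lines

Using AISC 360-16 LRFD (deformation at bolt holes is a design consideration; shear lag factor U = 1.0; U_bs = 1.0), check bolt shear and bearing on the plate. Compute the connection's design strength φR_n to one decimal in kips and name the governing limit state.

Bolt shear: A_b = π(1)²/4 = 0.7854 in². φR_n = 0.75 × 68 × 0.7854 × 8 × 1 = 320.4 kips.
Bearing (0.375 in plate, F_u = 70 ksi): end bolts L_c = 2.375 − 1.125/2 = 1.8125, R_n = min(1.2×1.8125×0.375×70, 2.4×1×0.375×70) = 57.094 kips/bolt; interior L_c = 3.8125 − 1.125 = 2.6875, R_n = 63 kips/bolt. φR_n = 0.75 × (2×57.094 + 6×63) = 369.1 kips.
Governing: min(320.4, 369.1) = 320.4 kips → bolt shear.

320.4 kips (bolt shear governs)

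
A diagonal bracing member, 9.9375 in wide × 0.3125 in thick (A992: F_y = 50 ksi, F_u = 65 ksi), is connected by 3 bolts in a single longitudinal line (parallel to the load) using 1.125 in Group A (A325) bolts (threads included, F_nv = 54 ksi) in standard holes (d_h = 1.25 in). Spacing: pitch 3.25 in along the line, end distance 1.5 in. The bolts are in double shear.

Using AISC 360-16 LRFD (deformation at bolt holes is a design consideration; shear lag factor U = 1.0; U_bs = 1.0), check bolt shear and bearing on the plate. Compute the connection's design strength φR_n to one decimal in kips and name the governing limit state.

Bolt shear: A_b = π(1.125)²/4 = 0.99402 in². φR_n = 0.75 × 54 × 0.99402 × 3 × 2 = 241.5 kips.
Bearing (0.3125 in plate, F_u = 65 ksi): end bolts L_c = 1.5 − 1.25/2 = 0.875, R_n = min(1.2×0.875×0.3125×65, 2.4×1.125×0.3125×65) = 21.328 kips/bolt; interior L_c = 3.25 − 1.25 = 2, R_n = 48.75 kips/bolt. φR_n = 0.75 × (1×21.328 + 2×48.75) = 89.1 kips.
Governing: min(241.5, 89.1) = 89.1 kips → bearing.

89.1 kips (bearing governs)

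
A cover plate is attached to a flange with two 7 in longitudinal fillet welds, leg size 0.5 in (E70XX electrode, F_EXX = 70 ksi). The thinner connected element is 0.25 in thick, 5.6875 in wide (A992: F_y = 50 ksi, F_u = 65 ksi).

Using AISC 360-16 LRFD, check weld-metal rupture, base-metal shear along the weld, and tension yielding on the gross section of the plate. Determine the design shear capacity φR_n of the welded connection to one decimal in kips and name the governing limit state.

64.0 kips (gross-section yield governs)

Weld metal: throat = 0.707×0.5 = 0.3535 in, L = 2×7 = 14 in. φR_n = 0.75 × 0.6 × 70 × 0.3535 × 14 = 155.9 kips.
Base metal shear (0.25 in plate): yield φR_n = 1.0×0.6×50×0.25×14 = 105.0 kips; rupture φR_n = 0.75×0.6×65×0.25×14 = 102.4 kips; take 102.4 kips (rupture).
Tension yield (gross): A_g = 5.6875×0.25 = 1.4219 in². φR_n = 0.90 × 50 × 1.4219 = 64.0 kips.
Governing: min(155.9, 102.4, 64.0) = 64.0 kips → gross-section yield.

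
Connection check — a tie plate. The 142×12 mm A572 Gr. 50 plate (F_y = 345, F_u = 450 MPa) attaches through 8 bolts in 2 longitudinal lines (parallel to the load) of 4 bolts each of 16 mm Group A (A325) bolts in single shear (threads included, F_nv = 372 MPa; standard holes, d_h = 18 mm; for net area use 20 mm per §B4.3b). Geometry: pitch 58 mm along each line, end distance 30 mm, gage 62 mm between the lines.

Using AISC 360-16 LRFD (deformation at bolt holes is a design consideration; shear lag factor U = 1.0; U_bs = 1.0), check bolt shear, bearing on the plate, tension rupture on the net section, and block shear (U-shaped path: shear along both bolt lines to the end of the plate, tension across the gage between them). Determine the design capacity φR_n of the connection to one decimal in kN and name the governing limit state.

Bolt shear: A_b = π(16)²/4 = 201.06 mm². φR_n = 0.75 × 372 × 201.06 × 8 × 1 = 448.8 kN.
Bearing (12 mm plate, F_u = 450 MPa): end bolts L_c = 30 − 18/2 = 21, R_n = min(1.2×21×12×450, 2.4×16×12×450) = 136.08 kN/bolt; interior L_c = 58 − 18 = 40, R_n = 207.36 kN/bolt. φR_n = 0.75 × (2×136.08 + 6×207.36) = 1137.2 kN.
Tension rupture (net): A_n = (142 − 2×20)×12 = 1224 mm² (U = 1.0, A_e = A_n). φR_n = 0.75 × 450 × 1224 = 413.1 kN.
Block shear: shear path 2×[30+3×58] = 2×204 mm, A_gv = 4896, A_nv = 2×(204 − 3.5×20)×12 = 3216 mm²; tension across gage: (62 − 1×20)×12 = 504 mm². R_n = min(0.6×450×3216, 0.6×345×4896) + 1.0×450×504 = min(868.32, 1013.5) + 226.8 = 1095.1 kN. φR_n = 0.75 × 1095.1 = 821.3 kN.
Governing: min(448.8, 1137.2, 413.1, 821.3) = 413.1 kN → net-section rupture.

413.1 kN (net-section rupture governs)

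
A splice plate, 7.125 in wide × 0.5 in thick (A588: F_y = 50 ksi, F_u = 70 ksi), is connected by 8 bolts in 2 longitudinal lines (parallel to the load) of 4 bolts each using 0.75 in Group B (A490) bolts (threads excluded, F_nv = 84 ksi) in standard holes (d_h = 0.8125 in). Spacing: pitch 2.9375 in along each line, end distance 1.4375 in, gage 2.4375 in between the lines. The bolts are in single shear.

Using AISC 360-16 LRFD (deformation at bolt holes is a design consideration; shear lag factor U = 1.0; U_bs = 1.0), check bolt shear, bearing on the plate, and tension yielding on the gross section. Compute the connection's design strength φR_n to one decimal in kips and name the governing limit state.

Bolt shear: A_b = π(0.75)²/4 = 0.44179 in². φR_n = 0.75 × 84 × 0.44179 × 8 × 1 = 222.7 kips.
Bearing (0.5 in plate, F_u = 70 ksi): end bolts L_c = 1.4375 − 0.8125/2 = 1.03125, R_n = min(1.2×1.03125×0.5×70, 2.4×0.75×0.5×70) = 43.313 kips/bolt; interior L_c = 2.9375 − 0.8125 = 2.125, R_n = 63 kips/bolt. φR_n = 0.75 × (2×43.313 + 6×63) = 348.5 kips.
Tension yield (gross): A_g = 7.125×0.5 = 3.5625 in². φR_n = 0.90 × 50 × 3.5625 = 160.3 kips.
Governing: min(222.7, 348.5, 160.3) = 160.3 kips → gross-section yield.

160.3 kips (gross-section yield governs)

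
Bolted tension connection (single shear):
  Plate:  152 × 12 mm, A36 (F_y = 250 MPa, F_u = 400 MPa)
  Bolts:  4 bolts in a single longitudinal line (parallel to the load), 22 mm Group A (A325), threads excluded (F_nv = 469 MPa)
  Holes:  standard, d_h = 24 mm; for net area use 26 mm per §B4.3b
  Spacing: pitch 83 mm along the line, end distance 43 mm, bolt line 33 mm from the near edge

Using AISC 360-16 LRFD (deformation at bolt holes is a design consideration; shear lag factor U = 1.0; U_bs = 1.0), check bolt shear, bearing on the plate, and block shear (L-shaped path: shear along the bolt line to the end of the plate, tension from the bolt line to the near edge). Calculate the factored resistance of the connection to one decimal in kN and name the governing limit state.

Bolt shear: A_b = π(22)²/4 = 380.13 mm². φR_n = 0.75 × 469 × 380.13 × 4 × 1 = 534.8 kN.
Bearing (12 mm plate, F_u = 400 MPa): end bolts L_c = 43 − 24/2 = 31, R_n = min(1.2×31×12×400, 2.4×22×12×400) = 178.56 kN/bolt; interior L_c = 83 − 24 = 59, R_n = 253.44 kN/bolt. φR_n = 0.75 × (1×178.56 + 3×253.44) = 704.2 kN.
Block shear: shear path 1×[43+3×83] = 1×292 mm, A_gv = 3504, A_nv = 1×(292 − 3.5×26)×12 = 2412 mm²; tension to near edge: (33 − 0.5×26)×12 = 240 mm². R_n = min(0.6×400×2412, 0.6×250×3504) + 1.0×400×240 = min(578.88, 525.6) + 96 = 621.6 kN. φR_n = 0.75 × 621.6 = 466.2 kN.
Governing: min(534.8, 704.2, 466.2) = 466.2 kN → block shear.

466.2 kN (block shear governs)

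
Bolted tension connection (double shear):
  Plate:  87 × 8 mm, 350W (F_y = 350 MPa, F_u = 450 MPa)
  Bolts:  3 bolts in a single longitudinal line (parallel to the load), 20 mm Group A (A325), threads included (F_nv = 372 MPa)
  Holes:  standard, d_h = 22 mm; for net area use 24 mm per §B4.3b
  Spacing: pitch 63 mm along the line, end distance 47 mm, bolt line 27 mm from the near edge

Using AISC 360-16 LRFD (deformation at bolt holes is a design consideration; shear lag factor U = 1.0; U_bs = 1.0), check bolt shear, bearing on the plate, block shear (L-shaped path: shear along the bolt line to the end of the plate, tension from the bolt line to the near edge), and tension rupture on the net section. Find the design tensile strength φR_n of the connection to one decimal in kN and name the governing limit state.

Bolt shear: A_b = π(20)²/4 = 314.16 mm². φR_n = 0.75 × 372 × 314.16 × 3 × 2 = 525.9 kN.
Bearing (8 mm plate, F_u = 450 MPa): end bolts L_c = 47 − 22/2 = 36, R_n = min(1.2×36×8×450, 2.4×20×8×450) = 155.52 kN/bolt; interior L_c = 63 − 22 = 41, R_n = 172.8 kN/bolt. φR_n = 0.75 × (1×155.52 + 2×172.8) = 375.8 kN.
Block shear: shear path 1×[47+2×63] = 1×173 mm, A_gv = 1384, A_nv = 1×(173 − 2.5×24)×8 = 904 mm²; tension to near edge: (27 − 0.5×24)×8 = 120 mm². R_n = min(0.6×450×904, 0.6×350×1384) + 1.0×450×120 = min(244.08, 290.64) + 54 = 298.08 kN. φR_n = 0.75 × 298.08 = 223.6 kN.
Tension rupture (net): A_n = (87 − 1×24)×8 = 504 mm² (U = 1.0, A_e = A_n). φR_n = 0.75 × 450 × 504 = 170.1 kN.
Governing: min(525.9, 375.8, 223.6, 170.1) = 170.1 kN → net-section rupture.

170.1 kN (net-section rupture governs)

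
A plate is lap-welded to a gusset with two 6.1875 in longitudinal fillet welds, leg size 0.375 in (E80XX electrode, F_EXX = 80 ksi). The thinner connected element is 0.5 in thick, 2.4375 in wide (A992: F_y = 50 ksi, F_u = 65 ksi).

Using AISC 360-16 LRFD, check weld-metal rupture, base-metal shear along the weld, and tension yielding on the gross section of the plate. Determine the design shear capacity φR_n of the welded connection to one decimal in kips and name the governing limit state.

Weld metal: throat = 0.707×0.375 = 0.26513 in, L = 2×6.1875 = 12.375 in. φR_n = 0.75 × 0.6 × 80 × 0.26513 × 12.375 = 118.1 kips.
Base metal shear (0.5 in plate): yield φR_n = 1.0×0.6×50×0.5×12.375 = 185.6 kips; rupture φR_n = 0.75×0.6×65×0.5×12.375 = 181.0 kips; take 181.0 kips (rupture).
Tension yield (gross): A_g = 2.4375×0.5 = 1.2188 in². φR_n = 0.90 × 50 × 1.2188 = 54.8 kips.
Governing: min(118.1, 181.0, 54.8) = 54.8 kips → gross-section yield.

54.8 kips (gross-section yield governs)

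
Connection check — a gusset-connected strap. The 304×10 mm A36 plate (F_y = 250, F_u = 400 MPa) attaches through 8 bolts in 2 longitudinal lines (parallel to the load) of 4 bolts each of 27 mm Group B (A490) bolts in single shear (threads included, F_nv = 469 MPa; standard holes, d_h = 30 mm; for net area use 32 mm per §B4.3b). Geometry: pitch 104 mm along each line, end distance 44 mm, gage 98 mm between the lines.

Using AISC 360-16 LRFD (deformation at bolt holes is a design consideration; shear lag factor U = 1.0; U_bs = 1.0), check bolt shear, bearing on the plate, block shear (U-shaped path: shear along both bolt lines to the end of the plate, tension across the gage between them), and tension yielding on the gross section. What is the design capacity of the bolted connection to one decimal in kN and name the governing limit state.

684.0 kN (gross-section yield governs)

Bolt shear: A_b = π(27)²/4 = 572.56 mm². φR_n = 0.75 × 469 × 572.56 × 8 × 1 = 1611.2 kN.
Bearing (10 mm plate, F_u = 400 MPa): end bolts L_c = 44 − 30/2 = 29, R_n = min(1.2×29×10×400, 2.4×27×10×400) = 139.2 kN/bolt; interior L_c = 104 − 30 = 74, R_n = 259.2 kN/bolt. φR_n = 0.75 × (2×139.2 + 6×259.2) = 1375.2 kN.
Block shear: shear path 2×[44+3×104] = 2×356 mm, A_gv = 7120, A_nv = 2×(356 − 3.5×32)×10 = 4880 mm²; tension across gage: (98 − 1×32)×10 = 660 mm². R_n = min(0.6×400×4880, 0.6×250×7120) + 1.0×400×660 = min(1171.2, 1068) + 264 = 1332 kN. φR_n = 0.75 × 1332 = 999.0 kN.
Tension yield (gross): A_g = 304×10 = 3040 mm². φR_n = 0.90 × 250 × 3040 = 684.0 kN.
Governing: min(1611.2, 1375.2, 999.0, 684.0) = 684.0 kN → gross-section yield.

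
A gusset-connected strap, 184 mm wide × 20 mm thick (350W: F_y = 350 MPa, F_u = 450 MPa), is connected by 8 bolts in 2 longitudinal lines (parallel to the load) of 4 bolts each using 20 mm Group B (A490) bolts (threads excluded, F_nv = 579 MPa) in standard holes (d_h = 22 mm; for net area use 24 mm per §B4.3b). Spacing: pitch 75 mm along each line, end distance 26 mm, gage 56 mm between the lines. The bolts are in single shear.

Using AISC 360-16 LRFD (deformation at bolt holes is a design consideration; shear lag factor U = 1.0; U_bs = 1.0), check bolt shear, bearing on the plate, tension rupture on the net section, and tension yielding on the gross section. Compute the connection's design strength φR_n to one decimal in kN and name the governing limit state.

918.0 kN (net-section rupture governs)

Bolt shear: A_b = π(20)²/4 = 314.16 mm². φR_n = 0.75 × 579 × 314.16 × 8 × 1 = 1091.4 kN.
Bearing (20 mm plate, F_u = 450 MPa): end bolts L_c = 26 − 22/2 = 15, R_n = min(1.2×15×20×450, 2.4×20×20×450) = 162 kN/bolt; interior L_c = 75 − 22 = 53, R_n = 432 kN/bolt. φR_n = 0.75 × (2×162 + 6×432) = 2187.0 kN.
Tension rupture (net): A_n = (184 − 2×24)×20 = 2720 mm² (U = 1.0, A_e = A_n). φR_n = 0.75 × 450 × 2720 = 918.0 kN.
Tension yield (gross): A_g = 184×20 = 3680 mm². φR_n = 0.90 × 350 × 3680 = 1159.2 kN.
Governing: min(1091.4, 2187.0, 918.0, 1159.2) = 918.0 kN → net-section rupture.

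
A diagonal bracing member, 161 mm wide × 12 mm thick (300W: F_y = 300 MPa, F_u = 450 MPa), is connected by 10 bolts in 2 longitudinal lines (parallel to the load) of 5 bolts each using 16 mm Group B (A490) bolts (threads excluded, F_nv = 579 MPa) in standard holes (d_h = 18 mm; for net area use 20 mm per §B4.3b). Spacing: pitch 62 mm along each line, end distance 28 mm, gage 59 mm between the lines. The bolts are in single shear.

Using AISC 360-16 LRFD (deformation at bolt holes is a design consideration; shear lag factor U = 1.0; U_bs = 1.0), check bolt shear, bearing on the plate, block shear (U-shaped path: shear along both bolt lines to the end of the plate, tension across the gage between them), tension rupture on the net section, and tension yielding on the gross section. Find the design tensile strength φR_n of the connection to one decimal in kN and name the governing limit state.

Bolt shear: A_b = π(16)²/4 = 201.06 mm². φR_n = 0.75 × 579 × 201.06 × 10 × 1 = 873.1 kN.
Bearing (12 mm plate, F_u = 450 MPa): end bolts L_c = 28 − 18/2 = 19, R_n = min(1.2×19×12×450, 2.4×16×12×450) = 123.12 kN/bolt; interior L_c = 62 − 18 = 44, R_n = 207.36 kN/bolt. φR_n = 0.75 × (2×123.12 + 8×207.36) = 1428.8 kN.
Block shear: shear path 2×[28+4×62] = 2×276 mm, A_gv = 6624, A_nv = 2×(276 − 4.5×20)×12 = 4464 mm²; tension across gage: (59 − 1×20)×12 = 468 mm². R_n = min(0.6×450×4464, 0.6×300×6624) + 1.0×450×468 = min(1205.3, 1192.3) + 210.6 = 1402.9 kN. φR_n = 0.75 × 1402.9 = 1052.2 kN.
Tension rupture (net): A_n = (161 − 2×20)×12 = 1452 mm² (U = 1.0, A_e = A_n). φR_n = 0.75 × 450 × 1452 = 490.1 kN.
Tension yield (gross): A_g = 161×12 = 1932 mm². φR_n = 0.90 × 300 × 1932 = 521.6 kN.
Governing: min(873.1, 1428.8, 1052.2, 490.1, 521.6) = 490.1 kN → net-section rupture.

490.1 kN (net-section rupture governs)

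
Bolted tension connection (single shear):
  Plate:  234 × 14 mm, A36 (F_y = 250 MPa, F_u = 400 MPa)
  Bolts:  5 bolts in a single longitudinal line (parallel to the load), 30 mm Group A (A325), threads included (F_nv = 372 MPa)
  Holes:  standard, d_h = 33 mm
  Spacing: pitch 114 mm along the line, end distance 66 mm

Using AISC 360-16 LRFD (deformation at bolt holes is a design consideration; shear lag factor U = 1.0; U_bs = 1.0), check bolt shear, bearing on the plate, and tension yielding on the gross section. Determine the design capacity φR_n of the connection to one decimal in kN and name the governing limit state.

Bolt shear: A_b = π(30)²/4 = 706.86 mm². φR_n = 0.75 × 372 × 706.86 × 5 × 1 = 986.1 kN.
Bearing (14 mm plate, F_u = 400 MPa): end bolts L_c = 66 − 33/2 = 49.5, R_n = min(1.2×49.5×14×400, 2.4×30×14×400) = 332.64 kN/bolt; interior L_c = 114 − 33 = 81, R_n = 403.2 kN/bolt. φR_n = 0.75 × (1×332.64 + 4×403.2) = 1459.1 kN.
Tension yield (gross): A_g = 234×14 = 3276 mm². φR_n = 0.90 × 250 × 3276 = 737.1 kN.
Governing: min(986.1, 1459.1, 737.1) = 737.1 kN → gross-section yield.

737.1 kN (gross-section yield governs)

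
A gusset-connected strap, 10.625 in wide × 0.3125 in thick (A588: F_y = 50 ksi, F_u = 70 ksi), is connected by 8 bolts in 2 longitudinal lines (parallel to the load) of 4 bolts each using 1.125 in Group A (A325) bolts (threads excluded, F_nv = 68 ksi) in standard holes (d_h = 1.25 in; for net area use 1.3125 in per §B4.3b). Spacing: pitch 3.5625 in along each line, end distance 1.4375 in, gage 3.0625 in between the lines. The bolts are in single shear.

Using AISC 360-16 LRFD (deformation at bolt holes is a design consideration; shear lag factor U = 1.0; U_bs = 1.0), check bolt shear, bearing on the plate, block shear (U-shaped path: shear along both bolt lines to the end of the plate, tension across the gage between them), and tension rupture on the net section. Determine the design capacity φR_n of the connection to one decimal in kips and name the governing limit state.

Bolt shear: A_b = π(1.125)²/4 = 0.99402 in². φR_n = 0.75 × 68 × 0.99402 × 8 × 1 = 405.6 kips.
Bearing (0.3125 in plate, F_u = 70 ksi): end bolts L_c = 1.4375 − 1.25/2 = 0.8125, R_n = min(1.2×0.8125×0.3125×70, 2.4×1.125×0.3125×70) = 21.328 kips/bolt; interior L_c = 3.5625 − 1.25 = 2.3125, R_n = 59.063 kips/bolt. φR_n = 0.75 × (2×21.328 + 6×59.063) = 297.8 kips.
Block shear: shear path 2×[1.4375+3×3.5625] = 2×12.125 in, A_gv = 7.5781, A_nv = 2×(12.125 − 3.5×1.3125)×0.3125 = 4.707 in²; tension across gage: (3.0625 − 1×1.3125)×0.3125 = 0.54688 in². R_n = min(0.6×70×4.707, 0.6×50×7.5781) + 1.0×70×0.54688 = min(197.69, 227.34) + 38.282 = 235.97 kips. φR_n = 0.75 × 235.97 = 177.0 kips.
Tension rupture (net): A_n = (10.625 − 2×1.3125)×0.3125 = 2.5 in² (U = 1.0, A_e = A_n). φR_n = 0.75 × 70 × 2.5 = 131.3 kips.
Governing: min(405.6, 297.8, 177.0, 131.3) = 131.3 kips → net-section rupture.

131.3 kips (net-section rupture governs)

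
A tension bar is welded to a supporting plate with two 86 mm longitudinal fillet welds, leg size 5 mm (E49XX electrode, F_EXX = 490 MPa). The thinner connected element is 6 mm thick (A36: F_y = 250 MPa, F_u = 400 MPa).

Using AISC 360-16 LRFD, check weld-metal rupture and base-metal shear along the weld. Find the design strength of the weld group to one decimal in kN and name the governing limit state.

Weld metal: throat = 0.707×5 = 3.535 mm, L = 2×86 = 172 mm. φR_n = 0.75 × 0.6 × 490 × 3.535 × 172 = 134.1 kN.
Base metal shear (6 mm plate): yield φR_n = 1.0×0.6×250×6×172 = 154.8 kN; rupture φR_n = 0.75×0.6×400×6×172 = 185.8 kN; take 154.8 kN (yield).
Governing: min(134.1, 154.8) = 134.1 kN → weld metal.

134.1 kN (weld metal governs)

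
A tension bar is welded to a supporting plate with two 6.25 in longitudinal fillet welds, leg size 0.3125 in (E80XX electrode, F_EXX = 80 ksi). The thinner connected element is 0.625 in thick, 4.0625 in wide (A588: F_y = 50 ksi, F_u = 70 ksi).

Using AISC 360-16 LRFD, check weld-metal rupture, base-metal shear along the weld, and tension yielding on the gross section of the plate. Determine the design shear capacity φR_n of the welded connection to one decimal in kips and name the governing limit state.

99.4 kips (weld metal governs)

Weld metal: throat = 0.707×0.3125 = 0.22094 in, L = 2×6.25 = 12.5 in. φR_n = 0.75 × 0.6 × 80 × 0.22094 × 12.5 = 99.4 kips.
Base metal shear (0.625 in plate): yield φR_n = 1.0×0.6×50×0.625×12.5 = 234.4 kips; rupture φR_n = 0.75×0.6×70×0.625×12.5 = 246.1 kips; take 234.4 kips (yield).
Tension yield (gross): A_g = 4.0625×0.625 = 2.5391 in². φR_n = 0.90 × 50 × 2.5391 = 114.3 kips.
Governing: min(99.4, 234.4, 114.3) = 99.4 kips → weld metal.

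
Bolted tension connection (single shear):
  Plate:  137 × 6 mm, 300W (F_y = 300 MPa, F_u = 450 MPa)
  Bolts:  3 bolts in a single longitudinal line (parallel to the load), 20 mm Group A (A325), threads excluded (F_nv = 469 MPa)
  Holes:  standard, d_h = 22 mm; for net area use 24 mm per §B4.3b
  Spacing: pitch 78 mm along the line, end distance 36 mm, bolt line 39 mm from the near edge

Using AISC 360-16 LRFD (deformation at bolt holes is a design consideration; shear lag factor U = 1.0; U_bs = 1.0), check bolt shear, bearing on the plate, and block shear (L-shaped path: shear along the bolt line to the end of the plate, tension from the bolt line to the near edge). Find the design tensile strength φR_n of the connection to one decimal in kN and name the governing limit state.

210.2 kN (block shear governs)

Bolt shear: A_b = π(20)²/4 = 314.16 mm². φR_n = 0.75 × 469 × 314.16 × 3 × 1 = 331.5 kN.
Bearing (6 mm plate, F_u = 450 MPa): end bolts L_c = 36 − 22/2 = 25, R_n = min(1.2×25×6×450, 2.4×20×6×450) = 81 kN/bolt; interior L_c = 78 − 22 = 56, R_n = 129.6 kN/bolt. φR_n = 0.75 × (1×81 + 2×129.6) = 255.2 kN.
Block shear: shear path 1×[36+2×78] = 1×192 mm, A_gv = 1152, A_nv = 1×(192 − 2.5×24)×6 = 792 mm²; tension to near edge: (39 − 0.5×24)×6 = 162 mm². R_n = min(0.6×450×792, 0.6×300×1152) + 1.0×450×162 = min(213.84, 207.36) + 72.9 = 280.26 kN. φR_n = 0.75 × 280.26 = 210.2 kN.
Governing: min(331.5, 255.2, 210.2) = 210.2 kN → block shear.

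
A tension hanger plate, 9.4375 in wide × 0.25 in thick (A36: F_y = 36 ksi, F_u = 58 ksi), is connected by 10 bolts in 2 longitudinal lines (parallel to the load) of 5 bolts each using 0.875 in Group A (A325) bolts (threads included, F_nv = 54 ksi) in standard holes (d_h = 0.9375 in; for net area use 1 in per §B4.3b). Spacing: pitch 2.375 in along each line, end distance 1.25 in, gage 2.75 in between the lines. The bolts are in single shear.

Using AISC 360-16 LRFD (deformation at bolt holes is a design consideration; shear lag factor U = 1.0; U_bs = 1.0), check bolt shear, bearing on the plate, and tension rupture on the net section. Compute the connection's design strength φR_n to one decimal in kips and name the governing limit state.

Bolt shear: A_b = π(0.875)²/4 = 0.60132 in². φR_n = 0.75 × 54 × 0.60132 × 10 × 1 = 243.5 kips.
Bearing (0.25 in plate, F_u = 58 ksi): end bolts L_c = 1.25 − 0.9375/2 = 0.78125, R_n = min(1.2×0.78125×0.25×58, 2.4×0.875×0.25×58) = 13.594 kips/bolt; interior L_c = 2.375 − 0.9375 = 1.4375, R_n = 25.013 kips/bolt. φR_n = 0.75 × (2×13.594 + 8×25.013) = 170.5 kips.
Tension rupture (net): A_n = (9.4375 − 2×1)×0.25 = 1.8594 in² (U = 1.0, A_e = A_n). φR_n = 0.75 × 58 × 1.8594 = 80.9 kips.
Governing: min(243.5, 170.5, 80.9) = 80.9 kips → net-section rupture.

80.9 kips (net-section rupture governs)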